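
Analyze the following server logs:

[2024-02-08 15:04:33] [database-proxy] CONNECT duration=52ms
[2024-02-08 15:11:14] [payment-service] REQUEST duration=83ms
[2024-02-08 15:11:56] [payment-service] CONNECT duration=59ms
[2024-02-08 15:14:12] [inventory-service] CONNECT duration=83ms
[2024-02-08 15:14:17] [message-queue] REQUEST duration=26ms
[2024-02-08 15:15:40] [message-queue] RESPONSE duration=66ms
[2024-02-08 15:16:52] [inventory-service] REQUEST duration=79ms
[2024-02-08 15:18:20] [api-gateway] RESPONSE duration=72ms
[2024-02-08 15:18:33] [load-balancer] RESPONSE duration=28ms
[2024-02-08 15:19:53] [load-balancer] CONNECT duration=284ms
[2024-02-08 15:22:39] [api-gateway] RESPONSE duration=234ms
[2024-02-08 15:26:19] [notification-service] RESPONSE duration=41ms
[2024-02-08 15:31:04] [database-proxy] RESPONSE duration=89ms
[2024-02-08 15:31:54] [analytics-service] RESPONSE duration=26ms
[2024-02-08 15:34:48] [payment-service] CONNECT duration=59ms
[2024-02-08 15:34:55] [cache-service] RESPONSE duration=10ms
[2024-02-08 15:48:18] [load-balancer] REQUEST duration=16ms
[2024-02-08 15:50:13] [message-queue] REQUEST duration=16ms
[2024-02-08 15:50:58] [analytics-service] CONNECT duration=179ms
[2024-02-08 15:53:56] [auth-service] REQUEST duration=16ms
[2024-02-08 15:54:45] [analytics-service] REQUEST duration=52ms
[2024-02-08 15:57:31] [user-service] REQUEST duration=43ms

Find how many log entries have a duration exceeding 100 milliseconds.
3

To count timeouts:

1. Threshold: 100ms
2. Extract duration from each log entry
3. Count entries where duration > 100
4. Timeout count: 3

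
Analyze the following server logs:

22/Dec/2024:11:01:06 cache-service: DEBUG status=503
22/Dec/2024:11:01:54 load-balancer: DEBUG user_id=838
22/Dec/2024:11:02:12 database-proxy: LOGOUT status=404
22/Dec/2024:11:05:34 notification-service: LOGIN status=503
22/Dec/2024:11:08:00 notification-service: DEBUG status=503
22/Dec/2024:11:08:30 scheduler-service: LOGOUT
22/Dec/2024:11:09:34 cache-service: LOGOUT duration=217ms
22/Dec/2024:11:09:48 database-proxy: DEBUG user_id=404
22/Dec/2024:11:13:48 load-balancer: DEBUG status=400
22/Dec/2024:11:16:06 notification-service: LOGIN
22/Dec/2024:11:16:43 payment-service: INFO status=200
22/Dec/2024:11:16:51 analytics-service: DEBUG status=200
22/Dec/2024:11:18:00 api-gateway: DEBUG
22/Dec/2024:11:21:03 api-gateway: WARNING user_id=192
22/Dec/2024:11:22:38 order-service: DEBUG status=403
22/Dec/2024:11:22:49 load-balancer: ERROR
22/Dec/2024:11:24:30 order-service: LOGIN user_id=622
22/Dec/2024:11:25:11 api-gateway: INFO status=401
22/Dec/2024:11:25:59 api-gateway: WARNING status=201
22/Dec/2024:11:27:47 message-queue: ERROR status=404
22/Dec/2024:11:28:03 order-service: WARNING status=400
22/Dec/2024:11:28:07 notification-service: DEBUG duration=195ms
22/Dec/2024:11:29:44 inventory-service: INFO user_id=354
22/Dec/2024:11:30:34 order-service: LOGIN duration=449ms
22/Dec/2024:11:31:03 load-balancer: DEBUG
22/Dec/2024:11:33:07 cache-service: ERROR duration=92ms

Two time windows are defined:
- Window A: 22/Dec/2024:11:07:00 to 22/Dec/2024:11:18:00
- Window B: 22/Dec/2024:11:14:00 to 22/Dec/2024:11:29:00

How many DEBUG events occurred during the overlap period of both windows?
2

To find overlap events:

1. Window A: 22/Dec/2024:11:07:00 to 22/Dec/2024:11:18:00
2. Window B: 22/Dec/2024:11:14:00 to 22/Dec/2024:11:29:00
3. Overlap period: 22/Dec/2024:11:14:00 to 22/Dec/2024:11:18:00
4. Count DEBUG events in overlap: 2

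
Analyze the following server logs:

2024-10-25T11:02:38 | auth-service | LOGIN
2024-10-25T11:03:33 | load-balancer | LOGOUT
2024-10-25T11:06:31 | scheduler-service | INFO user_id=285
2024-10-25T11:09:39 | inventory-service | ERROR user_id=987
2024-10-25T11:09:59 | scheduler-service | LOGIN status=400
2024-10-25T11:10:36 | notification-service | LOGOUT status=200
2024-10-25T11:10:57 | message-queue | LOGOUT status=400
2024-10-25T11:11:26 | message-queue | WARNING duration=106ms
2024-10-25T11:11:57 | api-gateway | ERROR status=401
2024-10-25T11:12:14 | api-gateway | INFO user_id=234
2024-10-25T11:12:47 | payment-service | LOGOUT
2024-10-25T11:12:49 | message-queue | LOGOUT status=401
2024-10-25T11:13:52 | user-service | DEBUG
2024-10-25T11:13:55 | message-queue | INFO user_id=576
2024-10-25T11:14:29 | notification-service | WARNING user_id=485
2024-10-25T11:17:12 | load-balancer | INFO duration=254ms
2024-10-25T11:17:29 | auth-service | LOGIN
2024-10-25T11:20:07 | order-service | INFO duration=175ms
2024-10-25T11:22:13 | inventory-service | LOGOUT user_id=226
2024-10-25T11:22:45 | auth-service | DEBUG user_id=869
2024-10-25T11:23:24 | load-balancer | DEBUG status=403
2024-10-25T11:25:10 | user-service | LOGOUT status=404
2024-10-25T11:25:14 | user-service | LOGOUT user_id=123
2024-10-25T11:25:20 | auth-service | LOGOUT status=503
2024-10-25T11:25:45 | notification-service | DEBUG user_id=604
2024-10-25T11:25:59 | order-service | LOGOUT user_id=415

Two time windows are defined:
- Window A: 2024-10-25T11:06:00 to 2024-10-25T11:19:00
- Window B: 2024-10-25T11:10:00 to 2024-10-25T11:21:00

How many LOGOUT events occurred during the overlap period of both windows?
4

To find overlap events:

1. Window A: 2024-10-25T11:06:00 to 2024-10-25T11:19:00
2. Window B: 2024-10-25T11:10:00 to 2024-10-25T11:21:00
3. Overlap period: 2024-10-25T11:10:00 to 2024-10-25T11:19:00
4. Count LOGOUT events in overlap: 4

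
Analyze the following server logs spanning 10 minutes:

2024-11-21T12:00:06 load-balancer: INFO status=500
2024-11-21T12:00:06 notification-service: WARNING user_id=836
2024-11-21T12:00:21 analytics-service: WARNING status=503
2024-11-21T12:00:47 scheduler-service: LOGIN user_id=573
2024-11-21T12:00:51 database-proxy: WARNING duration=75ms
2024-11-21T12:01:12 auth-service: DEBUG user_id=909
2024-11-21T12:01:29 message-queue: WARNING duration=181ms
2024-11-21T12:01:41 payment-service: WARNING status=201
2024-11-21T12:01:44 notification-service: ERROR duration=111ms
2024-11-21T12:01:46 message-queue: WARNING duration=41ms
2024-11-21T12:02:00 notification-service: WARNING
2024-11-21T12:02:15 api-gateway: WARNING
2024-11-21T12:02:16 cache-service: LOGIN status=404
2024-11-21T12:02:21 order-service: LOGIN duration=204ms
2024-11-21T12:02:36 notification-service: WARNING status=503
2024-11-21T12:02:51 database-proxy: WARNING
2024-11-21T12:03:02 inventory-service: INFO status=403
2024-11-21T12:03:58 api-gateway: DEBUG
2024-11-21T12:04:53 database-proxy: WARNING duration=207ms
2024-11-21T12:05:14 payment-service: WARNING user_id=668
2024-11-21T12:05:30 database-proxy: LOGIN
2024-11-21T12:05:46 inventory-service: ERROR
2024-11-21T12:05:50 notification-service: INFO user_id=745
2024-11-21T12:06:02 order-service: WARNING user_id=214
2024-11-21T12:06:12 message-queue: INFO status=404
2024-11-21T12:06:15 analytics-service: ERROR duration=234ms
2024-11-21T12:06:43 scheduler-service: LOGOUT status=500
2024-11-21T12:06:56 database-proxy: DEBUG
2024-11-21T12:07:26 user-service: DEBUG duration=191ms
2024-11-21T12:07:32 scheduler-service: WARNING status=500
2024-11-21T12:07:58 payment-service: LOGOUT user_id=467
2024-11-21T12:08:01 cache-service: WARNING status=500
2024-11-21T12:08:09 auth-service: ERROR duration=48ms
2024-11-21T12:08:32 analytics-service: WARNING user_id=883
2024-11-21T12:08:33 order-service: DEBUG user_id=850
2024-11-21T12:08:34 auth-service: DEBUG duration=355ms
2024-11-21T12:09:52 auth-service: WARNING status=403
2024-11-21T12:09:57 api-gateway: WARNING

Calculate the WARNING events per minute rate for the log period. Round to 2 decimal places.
1.8

To calculate the rate:

1. Count total WARNING events: 18
2. Total time period: 10 minutes
3. Rate = 18 / 10 = 1.8 events per minute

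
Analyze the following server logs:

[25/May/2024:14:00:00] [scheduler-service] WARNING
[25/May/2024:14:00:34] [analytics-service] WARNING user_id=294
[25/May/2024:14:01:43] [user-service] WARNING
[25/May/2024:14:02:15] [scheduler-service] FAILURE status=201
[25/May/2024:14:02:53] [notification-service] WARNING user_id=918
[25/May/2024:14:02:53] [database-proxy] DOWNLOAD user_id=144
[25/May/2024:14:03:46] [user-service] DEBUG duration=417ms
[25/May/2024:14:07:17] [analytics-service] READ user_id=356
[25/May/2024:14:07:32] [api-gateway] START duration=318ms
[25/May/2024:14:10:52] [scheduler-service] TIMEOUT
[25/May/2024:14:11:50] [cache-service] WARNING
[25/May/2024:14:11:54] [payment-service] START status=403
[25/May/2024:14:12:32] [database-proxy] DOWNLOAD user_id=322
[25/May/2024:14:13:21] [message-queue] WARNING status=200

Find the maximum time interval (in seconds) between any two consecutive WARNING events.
537

To find the longest gap:

1. Extract all WARNING events in chronological order
2. Calculate time differences between consecutive events
3. Find the maximum difference
4. Longest gap: 537 seconds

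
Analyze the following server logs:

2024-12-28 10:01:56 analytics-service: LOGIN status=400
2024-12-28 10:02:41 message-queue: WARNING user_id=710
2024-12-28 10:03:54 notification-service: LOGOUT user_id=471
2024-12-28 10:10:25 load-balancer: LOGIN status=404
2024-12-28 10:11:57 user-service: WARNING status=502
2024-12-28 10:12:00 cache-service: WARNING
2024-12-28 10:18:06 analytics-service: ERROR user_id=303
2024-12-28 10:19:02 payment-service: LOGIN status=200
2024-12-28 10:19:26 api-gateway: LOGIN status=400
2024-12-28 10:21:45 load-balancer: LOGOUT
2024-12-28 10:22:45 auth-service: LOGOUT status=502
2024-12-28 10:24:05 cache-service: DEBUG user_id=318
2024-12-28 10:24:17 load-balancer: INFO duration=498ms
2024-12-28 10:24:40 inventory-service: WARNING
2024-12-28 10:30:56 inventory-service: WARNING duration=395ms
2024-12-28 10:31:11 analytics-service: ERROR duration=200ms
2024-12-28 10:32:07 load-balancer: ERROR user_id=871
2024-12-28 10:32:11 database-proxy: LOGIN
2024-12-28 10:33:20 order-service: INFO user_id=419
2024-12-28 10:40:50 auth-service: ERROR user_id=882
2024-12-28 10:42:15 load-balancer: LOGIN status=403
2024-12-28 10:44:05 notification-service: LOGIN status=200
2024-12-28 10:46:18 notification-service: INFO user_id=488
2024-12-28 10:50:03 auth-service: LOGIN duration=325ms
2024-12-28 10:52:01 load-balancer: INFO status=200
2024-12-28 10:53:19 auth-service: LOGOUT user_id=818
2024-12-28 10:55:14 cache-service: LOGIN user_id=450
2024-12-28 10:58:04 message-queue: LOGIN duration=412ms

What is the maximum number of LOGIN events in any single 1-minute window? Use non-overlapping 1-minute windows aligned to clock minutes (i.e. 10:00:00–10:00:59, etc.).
2

To find the burst window:

1. Divide the log period into non-overlapping 1-minute windows starting at 10:00
2. Count LOGIN events in each window
3. Find the window with maximum count
4. Maximum events in a window: 2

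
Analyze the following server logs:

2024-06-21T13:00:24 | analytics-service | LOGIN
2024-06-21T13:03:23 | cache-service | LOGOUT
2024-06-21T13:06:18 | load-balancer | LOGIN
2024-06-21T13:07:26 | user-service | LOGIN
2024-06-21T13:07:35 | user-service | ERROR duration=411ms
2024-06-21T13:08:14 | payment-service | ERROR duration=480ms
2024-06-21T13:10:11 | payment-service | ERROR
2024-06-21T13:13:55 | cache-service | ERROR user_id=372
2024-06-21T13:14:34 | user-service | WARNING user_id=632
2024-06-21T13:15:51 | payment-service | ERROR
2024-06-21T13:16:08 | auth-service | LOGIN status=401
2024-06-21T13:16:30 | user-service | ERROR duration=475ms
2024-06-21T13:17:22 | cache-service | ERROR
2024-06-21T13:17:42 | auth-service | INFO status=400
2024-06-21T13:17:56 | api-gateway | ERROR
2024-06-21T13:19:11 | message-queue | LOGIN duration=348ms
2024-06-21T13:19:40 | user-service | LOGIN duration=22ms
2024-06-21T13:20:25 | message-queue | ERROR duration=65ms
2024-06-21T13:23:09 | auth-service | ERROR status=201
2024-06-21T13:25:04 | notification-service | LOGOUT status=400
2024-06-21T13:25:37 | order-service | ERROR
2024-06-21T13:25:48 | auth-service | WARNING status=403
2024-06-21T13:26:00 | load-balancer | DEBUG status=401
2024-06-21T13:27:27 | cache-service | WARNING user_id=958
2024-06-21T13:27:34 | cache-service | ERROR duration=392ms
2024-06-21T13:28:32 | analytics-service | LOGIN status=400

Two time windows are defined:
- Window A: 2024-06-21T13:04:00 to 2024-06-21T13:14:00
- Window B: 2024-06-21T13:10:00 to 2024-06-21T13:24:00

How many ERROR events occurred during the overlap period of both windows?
2

To find overlap events:

1. Window A: 2024-06-21T13:04:00 to 2024-06-21T13:14:00
2. Window B: 2024-06-21T13:10:00 to 2024-06-21T13:24:00
3. Overlap period: 2024-06-21T13:10:00 to 2024-06-21T13:14:00
4. Count ERROR events in overlap: 2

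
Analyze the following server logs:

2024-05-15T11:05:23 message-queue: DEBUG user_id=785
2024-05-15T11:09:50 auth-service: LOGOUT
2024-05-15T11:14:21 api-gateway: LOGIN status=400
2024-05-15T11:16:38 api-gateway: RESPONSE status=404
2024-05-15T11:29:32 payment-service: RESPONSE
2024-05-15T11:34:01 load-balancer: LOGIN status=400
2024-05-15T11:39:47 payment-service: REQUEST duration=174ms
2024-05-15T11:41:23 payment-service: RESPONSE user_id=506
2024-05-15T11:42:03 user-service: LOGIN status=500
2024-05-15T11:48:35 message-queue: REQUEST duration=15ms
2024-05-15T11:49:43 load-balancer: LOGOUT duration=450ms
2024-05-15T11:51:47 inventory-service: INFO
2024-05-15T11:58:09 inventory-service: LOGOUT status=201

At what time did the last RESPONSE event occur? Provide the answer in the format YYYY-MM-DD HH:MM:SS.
2024-05-15 11:41:23

To find the last event:

1. Filter for all RESPONSE events
2. Sort by timestamp
3. Select the last one
4. Timestamp: 2024-05-15 11:41:23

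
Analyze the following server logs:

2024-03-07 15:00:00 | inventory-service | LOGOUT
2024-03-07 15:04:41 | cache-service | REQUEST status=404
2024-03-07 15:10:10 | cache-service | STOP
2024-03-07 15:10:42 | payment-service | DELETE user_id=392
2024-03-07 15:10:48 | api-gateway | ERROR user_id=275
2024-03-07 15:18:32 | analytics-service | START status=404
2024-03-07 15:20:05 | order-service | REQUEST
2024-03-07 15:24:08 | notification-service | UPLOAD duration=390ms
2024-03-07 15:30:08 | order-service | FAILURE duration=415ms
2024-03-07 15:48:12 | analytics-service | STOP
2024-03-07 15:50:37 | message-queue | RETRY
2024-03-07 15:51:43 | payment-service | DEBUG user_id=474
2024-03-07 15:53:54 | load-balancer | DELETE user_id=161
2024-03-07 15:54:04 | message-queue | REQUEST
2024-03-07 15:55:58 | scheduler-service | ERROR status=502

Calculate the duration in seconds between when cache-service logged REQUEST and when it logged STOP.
329

To find the time between events:

1. Locate the first REQUEST event for cache-service: 2024-03-07 15:04:41
2. Locate the first STOP event for cache-service: 2024-03-07 15:10:10
3. Calculate the difference: 2024-03-07 15:10:10 - 2024-03-07 15:04:41 = 329 seconds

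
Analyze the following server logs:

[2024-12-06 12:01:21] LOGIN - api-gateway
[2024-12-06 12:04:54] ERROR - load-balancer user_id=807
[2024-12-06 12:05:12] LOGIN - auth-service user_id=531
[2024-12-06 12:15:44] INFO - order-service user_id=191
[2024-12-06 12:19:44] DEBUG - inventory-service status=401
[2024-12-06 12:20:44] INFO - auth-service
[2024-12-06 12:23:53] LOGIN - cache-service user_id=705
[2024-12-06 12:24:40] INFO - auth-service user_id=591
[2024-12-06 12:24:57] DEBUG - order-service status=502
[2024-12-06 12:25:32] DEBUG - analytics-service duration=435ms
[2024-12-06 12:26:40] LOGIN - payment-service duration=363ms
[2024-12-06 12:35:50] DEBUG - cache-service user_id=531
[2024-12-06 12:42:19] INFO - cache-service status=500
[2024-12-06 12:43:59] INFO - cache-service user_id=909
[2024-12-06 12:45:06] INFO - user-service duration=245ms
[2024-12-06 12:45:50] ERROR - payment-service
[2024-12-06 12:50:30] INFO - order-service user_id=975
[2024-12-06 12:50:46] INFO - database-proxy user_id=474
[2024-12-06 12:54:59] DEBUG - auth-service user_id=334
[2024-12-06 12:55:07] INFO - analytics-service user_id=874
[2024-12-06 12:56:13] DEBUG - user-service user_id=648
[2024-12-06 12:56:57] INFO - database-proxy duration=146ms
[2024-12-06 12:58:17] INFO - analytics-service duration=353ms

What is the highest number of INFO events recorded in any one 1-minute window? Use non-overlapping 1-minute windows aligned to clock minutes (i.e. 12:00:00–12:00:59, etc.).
2

To find the burst window:

1. Divide the log period into non-overlapping 1-minute windows starting at 12:00
2. Count INFO events in each window
3. Find the window with maximum count
4. Maximum events in a window: 2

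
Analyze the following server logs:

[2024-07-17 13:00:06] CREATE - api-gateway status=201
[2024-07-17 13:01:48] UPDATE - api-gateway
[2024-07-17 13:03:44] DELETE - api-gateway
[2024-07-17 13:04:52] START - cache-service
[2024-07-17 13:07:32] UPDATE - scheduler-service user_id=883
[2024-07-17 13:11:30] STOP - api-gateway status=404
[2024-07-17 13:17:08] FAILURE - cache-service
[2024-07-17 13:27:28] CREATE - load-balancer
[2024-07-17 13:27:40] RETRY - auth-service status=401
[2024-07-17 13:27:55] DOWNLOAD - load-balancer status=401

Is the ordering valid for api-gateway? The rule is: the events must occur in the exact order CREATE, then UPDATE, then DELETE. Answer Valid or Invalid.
Valid

To validate ordering:

1. Required order: CREATE → UPDATE → DELETE
2. Rule: the events must occur in the exact order CREATE, then UPDATE, then DELETE
3. Check actual order of events for api-gateway
4. Result: Valid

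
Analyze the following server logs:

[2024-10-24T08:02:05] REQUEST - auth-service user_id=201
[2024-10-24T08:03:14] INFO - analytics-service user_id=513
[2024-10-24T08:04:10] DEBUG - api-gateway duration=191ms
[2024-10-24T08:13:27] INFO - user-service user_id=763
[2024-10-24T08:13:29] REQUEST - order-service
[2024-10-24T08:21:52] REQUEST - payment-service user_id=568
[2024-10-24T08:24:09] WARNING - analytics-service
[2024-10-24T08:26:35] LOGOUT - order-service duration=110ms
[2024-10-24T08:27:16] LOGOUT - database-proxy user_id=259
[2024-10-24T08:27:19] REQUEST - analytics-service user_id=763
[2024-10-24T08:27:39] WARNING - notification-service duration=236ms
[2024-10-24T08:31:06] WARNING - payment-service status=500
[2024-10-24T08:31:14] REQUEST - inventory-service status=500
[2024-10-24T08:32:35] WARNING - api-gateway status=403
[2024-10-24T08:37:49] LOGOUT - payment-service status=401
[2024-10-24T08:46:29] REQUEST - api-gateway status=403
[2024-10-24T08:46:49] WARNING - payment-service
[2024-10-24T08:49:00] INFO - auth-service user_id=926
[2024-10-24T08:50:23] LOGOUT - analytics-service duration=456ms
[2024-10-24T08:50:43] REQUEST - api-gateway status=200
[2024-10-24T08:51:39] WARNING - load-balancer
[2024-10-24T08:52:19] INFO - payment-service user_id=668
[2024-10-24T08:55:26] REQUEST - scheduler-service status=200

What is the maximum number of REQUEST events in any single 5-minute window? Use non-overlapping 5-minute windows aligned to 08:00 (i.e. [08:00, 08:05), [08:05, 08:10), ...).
1

To find the burst window:

1. Divide the log period into non-overlapping 5-minute windows starting at 08:00
2. Count REQUEST events in each window
3. Find the window with maximum count
4. Maximum events in a window: 1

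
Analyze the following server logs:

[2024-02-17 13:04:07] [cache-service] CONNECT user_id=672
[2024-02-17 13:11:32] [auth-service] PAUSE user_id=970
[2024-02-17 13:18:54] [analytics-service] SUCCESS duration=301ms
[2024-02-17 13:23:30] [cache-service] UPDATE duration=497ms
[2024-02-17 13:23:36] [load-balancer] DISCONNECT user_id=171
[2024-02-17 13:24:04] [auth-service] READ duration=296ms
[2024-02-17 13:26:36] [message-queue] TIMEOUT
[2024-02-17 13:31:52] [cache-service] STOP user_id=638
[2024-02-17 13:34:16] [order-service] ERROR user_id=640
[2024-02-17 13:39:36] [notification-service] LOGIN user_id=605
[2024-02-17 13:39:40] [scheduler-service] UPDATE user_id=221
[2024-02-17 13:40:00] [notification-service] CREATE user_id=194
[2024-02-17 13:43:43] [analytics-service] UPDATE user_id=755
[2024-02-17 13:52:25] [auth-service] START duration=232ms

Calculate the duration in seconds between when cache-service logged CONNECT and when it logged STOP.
1665

To find the time between events:

1. Locate the first CONNECT event for cache-service: 2024-02-17 13:04:07
2. Locate the first STOP event for cache-service: 2024-02-17 13:31:52
3. Calculate the difference: 2024-02-17 13:31:52 - 2024-02-17 13:04:07 = 1665 seconds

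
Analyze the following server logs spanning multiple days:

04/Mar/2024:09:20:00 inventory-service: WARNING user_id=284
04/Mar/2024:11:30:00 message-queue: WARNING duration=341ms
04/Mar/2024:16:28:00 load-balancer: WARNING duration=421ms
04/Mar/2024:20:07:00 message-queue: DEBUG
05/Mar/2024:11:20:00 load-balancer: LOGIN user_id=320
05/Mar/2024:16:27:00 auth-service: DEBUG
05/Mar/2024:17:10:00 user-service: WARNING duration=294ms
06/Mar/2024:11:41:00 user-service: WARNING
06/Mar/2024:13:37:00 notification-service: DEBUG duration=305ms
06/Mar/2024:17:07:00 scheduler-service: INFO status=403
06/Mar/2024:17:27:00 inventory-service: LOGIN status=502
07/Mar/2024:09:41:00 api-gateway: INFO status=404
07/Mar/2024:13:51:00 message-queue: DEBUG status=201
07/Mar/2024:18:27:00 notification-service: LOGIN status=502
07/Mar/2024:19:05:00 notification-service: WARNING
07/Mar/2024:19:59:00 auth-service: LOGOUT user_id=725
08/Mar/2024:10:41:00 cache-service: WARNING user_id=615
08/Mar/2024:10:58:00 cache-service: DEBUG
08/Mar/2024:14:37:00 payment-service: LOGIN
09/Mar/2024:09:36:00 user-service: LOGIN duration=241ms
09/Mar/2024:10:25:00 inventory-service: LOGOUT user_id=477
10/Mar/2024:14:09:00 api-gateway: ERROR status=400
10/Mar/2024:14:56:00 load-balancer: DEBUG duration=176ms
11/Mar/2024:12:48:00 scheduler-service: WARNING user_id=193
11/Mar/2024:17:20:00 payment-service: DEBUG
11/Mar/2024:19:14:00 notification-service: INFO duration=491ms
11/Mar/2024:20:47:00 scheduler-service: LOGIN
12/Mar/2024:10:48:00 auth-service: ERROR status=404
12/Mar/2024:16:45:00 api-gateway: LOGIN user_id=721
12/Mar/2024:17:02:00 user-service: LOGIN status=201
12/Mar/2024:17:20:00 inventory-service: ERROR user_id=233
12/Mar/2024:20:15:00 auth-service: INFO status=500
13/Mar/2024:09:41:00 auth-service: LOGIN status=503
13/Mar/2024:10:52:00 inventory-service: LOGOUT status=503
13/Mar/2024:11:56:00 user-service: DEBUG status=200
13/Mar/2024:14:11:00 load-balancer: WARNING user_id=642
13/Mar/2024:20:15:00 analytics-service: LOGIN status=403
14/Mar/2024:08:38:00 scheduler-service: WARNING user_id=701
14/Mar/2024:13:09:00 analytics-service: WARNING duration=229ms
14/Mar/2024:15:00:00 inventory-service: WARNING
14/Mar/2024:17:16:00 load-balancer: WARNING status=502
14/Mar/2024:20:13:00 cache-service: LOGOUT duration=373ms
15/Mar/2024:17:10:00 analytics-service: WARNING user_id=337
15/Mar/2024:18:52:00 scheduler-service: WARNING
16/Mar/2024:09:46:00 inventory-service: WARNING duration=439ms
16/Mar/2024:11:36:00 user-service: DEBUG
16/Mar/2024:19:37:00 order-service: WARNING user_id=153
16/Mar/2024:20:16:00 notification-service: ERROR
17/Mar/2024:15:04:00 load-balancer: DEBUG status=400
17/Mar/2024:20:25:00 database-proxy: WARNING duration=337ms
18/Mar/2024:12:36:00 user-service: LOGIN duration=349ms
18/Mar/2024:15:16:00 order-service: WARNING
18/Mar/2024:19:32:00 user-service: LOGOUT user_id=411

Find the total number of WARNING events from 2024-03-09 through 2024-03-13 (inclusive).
2

To filter by date range:

1. Date range: 2024-03-09 through 2024-03-13, both dates inclusive
2. Filter for WARNING events whose date falls in this range
3. Count matching events: 2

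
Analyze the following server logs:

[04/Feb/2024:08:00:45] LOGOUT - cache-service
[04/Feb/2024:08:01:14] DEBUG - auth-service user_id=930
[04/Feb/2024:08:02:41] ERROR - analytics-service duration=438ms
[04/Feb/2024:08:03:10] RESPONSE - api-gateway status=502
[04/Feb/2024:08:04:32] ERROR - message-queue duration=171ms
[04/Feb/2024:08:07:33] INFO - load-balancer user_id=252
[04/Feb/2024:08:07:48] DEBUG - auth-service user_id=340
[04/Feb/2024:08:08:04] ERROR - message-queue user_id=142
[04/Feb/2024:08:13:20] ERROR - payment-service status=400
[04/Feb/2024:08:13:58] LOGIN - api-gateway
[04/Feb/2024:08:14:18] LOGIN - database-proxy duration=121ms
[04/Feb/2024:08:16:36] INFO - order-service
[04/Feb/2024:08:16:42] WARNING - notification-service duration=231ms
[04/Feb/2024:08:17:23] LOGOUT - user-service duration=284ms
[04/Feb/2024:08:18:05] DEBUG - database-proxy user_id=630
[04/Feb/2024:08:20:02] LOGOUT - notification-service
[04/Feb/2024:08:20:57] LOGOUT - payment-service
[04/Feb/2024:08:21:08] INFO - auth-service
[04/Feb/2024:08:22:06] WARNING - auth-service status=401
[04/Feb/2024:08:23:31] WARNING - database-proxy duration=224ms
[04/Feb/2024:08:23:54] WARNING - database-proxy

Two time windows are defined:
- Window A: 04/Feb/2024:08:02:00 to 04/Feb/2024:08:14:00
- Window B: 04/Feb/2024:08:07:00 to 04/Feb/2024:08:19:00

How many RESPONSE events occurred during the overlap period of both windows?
0

To find overlap events:

1. Window A: 04/Feb/2024:08:02:00 to 04/Feb/2024:08:14:00
2. Window B: 04/Feb/2024:08:07:00 to 04/Feb/2024:08:19:00
3. Overlap period: 04/Feb/2024:08:07:00 to 04/Feb/2024:08:14:00
4. Count RESPONSE events in overlap: 0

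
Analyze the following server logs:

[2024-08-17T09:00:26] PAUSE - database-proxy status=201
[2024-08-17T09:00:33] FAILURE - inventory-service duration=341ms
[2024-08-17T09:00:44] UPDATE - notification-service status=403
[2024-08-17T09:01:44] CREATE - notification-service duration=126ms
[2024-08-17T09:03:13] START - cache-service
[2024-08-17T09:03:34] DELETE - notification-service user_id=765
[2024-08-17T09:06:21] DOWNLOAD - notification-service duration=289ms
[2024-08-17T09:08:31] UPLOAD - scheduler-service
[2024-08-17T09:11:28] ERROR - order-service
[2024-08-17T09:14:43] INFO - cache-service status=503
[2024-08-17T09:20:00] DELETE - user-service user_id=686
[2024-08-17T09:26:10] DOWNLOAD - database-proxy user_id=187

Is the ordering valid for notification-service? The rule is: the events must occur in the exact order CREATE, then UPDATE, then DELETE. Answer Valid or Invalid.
Invalid

To validate ordering:

1. Required order: CREATE → UPDATE → DELETE
2. Rule: the events must occur in the exact order CREATE, then UPDATE, then DELETE
3. Check actual order of events for notification-service
4. Result: Invalid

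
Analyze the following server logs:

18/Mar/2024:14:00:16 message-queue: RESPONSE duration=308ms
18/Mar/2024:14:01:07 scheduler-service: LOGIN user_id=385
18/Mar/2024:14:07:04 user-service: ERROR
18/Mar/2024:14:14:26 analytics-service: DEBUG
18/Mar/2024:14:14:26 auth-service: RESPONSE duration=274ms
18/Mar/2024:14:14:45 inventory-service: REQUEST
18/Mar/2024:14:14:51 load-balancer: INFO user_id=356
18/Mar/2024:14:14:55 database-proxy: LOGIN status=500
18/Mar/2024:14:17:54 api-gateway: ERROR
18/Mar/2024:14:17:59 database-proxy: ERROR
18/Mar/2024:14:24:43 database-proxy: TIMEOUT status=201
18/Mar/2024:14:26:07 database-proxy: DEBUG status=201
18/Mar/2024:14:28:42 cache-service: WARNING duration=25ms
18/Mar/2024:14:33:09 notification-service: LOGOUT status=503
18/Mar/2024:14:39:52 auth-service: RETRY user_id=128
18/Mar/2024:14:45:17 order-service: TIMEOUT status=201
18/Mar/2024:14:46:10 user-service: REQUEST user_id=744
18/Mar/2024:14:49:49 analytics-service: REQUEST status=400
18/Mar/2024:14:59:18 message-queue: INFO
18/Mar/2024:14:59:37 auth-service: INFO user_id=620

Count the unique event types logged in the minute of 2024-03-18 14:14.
5

To count unique event types:

1. Filter events in the minute starting at 2024-03-18 14:14
2. Extract event types from matching entries
3. Count unique types: 5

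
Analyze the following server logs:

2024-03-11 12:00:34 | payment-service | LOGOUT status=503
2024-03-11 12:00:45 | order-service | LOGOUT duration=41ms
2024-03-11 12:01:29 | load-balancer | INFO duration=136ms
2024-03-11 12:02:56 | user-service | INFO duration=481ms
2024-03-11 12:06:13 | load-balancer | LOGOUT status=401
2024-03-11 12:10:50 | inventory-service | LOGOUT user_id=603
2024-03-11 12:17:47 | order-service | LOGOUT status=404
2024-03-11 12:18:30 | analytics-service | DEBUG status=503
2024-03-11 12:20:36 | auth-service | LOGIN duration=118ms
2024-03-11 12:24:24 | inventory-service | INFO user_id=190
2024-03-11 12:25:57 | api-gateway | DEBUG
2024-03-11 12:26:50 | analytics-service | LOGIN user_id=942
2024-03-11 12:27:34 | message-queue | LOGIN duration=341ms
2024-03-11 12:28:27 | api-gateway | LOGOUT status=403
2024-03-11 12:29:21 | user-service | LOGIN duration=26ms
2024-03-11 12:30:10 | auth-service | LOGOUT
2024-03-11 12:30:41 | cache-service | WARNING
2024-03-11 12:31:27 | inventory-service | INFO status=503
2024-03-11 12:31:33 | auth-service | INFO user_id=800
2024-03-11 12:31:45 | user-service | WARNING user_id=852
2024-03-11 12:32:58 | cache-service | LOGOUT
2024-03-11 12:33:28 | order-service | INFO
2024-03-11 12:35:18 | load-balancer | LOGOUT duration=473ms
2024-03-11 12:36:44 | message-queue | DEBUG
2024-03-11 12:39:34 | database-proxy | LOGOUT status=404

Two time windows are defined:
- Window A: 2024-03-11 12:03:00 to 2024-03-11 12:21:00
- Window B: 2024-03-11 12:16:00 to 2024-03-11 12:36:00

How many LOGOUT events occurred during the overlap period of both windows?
1

To find overlap events:

1. Window A: 2024-03-11 12:03:00 to 2024-03-11 12:21:00
2. Window B: 2024-03-11 12:16:00 to 2024-03-11 12:36:00
3. Overlap period: 2024-03-11 12:16:00 to 2024-03-11 12:21:00
4. Count LOGOUT events in overlap: 1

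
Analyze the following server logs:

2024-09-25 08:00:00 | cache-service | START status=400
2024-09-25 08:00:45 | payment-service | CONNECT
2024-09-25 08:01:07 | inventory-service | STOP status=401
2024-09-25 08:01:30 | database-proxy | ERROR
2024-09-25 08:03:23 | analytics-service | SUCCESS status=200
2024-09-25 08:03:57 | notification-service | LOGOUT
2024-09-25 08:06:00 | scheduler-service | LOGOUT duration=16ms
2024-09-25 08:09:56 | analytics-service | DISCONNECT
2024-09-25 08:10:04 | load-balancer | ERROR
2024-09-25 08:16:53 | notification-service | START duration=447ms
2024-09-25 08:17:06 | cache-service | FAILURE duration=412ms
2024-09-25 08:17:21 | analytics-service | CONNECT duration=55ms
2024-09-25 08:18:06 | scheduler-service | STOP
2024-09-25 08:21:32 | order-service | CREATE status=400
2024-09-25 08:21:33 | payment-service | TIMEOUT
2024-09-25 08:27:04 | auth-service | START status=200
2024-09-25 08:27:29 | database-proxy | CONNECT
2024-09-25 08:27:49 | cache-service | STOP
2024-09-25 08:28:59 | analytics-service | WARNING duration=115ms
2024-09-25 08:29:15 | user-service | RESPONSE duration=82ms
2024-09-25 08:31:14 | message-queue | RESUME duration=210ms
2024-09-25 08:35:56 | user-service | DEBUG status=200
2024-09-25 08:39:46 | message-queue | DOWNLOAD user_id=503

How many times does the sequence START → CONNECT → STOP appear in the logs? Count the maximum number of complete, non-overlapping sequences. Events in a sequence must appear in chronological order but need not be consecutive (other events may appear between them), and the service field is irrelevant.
3

To count sequences:

1. Look for pattern: START → CONNECT → STOP
2. Greedily scan the log in chronological order, matching each sequence element in turn (ignoring service)
3. Each time the full pattern completes, increment the count and restart matching from the next event
4. Complete non-overlapping sequences found: 3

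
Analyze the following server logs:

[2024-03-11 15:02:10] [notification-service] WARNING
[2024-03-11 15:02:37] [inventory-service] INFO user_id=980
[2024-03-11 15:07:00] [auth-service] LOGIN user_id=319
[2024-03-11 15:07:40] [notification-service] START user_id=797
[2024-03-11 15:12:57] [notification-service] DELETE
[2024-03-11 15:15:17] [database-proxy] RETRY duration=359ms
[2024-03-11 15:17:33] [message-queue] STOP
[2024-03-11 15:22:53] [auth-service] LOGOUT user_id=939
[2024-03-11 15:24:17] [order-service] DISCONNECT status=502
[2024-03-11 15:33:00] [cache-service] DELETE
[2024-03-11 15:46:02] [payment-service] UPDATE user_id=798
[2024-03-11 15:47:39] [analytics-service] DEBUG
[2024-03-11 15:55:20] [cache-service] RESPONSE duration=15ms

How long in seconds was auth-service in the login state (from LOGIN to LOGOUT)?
953

To calculate state duration:

1. Find LOGIN event for auth-service: 2024-03-11 15:07:00
2. Find LOGOUT event for auth-service: 2024-03-11 15:22:53
3. Calculate duration: 2024-03-11 15:22:53 - 2024-03-11 15:07:00 = 953 seconds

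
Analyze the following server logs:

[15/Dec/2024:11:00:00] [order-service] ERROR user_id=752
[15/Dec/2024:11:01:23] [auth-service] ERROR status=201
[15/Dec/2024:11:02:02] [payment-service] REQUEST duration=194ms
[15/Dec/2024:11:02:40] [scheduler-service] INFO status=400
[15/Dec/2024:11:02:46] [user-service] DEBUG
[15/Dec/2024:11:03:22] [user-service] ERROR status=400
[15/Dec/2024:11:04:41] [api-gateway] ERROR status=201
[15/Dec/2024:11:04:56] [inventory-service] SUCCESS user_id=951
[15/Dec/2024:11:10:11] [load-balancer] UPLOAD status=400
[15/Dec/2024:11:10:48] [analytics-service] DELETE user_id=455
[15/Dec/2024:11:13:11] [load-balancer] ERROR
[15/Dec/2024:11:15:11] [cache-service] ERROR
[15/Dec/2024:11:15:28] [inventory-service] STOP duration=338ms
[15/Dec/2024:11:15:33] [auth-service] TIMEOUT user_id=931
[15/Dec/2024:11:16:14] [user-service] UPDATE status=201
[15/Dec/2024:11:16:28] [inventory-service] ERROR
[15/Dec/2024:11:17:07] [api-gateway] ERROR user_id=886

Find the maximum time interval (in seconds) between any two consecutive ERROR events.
510

To find the longest gap:

1. Extract all ERROR events in chronological order
2. Calculate time differences between consecutive events
3. Find the maximum difference
4. Longest gap: 510 seconds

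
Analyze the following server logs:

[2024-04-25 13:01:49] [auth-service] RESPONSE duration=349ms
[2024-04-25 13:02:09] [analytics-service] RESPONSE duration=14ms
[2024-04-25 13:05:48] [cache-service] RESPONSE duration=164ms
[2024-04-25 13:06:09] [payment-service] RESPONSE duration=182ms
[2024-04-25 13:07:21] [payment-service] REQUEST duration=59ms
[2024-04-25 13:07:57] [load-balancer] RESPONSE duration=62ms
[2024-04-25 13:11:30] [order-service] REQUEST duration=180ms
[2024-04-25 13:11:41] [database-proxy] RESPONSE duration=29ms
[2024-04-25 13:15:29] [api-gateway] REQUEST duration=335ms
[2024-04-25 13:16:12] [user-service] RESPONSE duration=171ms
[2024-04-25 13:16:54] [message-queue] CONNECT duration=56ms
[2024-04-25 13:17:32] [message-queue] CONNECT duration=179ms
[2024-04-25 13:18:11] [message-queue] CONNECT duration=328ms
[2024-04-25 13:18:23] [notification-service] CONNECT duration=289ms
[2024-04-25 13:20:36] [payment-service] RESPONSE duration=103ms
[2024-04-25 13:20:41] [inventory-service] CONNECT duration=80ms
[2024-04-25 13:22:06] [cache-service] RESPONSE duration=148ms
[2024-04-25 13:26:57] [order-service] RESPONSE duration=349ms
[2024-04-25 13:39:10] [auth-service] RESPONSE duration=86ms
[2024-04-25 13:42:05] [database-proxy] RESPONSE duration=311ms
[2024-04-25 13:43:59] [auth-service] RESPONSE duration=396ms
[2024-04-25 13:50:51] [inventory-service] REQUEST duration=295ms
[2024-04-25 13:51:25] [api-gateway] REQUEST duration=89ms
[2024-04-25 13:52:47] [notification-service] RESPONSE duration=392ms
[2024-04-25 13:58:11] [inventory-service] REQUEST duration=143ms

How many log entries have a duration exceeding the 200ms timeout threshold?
9

To count timeouts:

1. Threshold: 200ms
2. Extract duration from each log entry
3. Count entries where duration > 200
4. Timeout count: 9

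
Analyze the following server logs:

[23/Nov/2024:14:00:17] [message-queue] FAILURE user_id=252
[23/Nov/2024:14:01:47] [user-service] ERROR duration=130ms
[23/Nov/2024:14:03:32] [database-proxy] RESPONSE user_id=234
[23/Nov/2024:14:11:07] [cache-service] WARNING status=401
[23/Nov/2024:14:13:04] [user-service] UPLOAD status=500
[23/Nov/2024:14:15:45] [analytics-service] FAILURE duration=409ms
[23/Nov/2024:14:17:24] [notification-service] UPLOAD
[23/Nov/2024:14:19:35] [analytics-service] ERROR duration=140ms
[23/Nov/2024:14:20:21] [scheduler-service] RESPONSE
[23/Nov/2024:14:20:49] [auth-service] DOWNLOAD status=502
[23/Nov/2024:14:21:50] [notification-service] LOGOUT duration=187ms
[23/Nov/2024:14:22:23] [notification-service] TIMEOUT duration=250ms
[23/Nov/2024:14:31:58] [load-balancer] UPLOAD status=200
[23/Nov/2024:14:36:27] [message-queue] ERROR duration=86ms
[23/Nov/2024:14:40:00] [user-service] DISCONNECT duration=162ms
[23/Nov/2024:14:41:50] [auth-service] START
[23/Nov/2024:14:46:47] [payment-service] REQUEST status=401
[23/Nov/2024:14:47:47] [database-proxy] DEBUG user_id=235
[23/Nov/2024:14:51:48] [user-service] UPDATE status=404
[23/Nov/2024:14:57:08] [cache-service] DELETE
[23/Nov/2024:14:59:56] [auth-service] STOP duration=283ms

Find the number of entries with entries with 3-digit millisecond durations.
7

To find matching entries:

1. Pattern to match: entries with 3-digit millisecond durations
2. Scan each log entry for the pattern
3. Count matches: 7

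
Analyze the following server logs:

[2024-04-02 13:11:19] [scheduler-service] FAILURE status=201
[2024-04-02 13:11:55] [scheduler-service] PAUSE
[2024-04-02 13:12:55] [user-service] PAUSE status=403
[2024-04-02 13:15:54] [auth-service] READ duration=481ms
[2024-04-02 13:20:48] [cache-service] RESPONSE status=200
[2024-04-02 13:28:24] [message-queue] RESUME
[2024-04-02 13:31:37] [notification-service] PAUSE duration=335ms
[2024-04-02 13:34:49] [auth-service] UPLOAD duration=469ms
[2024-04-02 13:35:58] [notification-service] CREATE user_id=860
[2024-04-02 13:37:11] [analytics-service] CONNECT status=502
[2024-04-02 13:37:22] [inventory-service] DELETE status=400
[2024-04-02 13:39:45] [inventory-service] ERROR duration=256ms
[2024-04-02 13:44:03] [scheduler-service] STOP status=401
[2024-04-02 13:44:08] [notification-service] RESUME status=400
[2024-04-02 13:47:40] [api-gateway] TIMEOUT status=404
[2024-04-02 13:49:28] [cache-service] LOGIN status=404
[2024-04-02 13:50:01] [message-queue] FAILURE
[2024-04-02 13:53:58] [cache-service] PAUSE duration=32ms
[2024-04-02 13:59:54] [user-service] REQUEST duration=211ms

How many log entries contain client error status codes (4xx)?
6

To find matching entries:

1. Pattern to match: client error status codes (4xx)
2. Scan each log entry for the pattern
3. Count matches: 6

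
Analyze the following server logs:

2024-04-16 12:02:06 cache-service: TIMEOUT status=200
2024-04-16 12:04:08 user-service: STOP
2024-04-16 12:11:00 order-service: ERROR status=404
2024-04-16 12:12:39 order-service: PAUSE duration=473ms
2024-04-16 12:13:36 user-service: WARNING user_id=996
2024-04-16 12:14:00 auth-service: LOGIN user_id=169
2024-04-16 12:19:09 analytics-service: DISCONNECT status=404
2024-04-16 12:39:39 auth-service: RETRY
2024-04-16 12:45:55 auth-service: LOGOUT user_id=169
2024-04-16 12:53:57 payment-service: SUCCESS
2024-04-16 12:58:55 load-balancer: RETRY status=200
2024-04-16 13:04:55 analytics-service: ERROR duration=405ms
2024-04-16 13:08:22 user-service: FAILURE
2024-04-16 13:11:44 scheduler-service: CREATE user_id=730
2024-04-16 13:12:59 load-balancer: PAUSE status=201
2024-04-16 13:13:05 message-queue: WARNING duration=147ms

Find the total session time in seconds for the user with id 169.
1915

To calculate session duration:

1. Find LOGIN event for user_id=169: 2024-04-16 12:14:00
2. Find LOGOUT event for user_id=169: 2024-04-16 12:45:55
3. Session duration: 2024-04-16 12:45:55 - 2024-04-16 12:14:00 = 1915 seconds (31 minutes)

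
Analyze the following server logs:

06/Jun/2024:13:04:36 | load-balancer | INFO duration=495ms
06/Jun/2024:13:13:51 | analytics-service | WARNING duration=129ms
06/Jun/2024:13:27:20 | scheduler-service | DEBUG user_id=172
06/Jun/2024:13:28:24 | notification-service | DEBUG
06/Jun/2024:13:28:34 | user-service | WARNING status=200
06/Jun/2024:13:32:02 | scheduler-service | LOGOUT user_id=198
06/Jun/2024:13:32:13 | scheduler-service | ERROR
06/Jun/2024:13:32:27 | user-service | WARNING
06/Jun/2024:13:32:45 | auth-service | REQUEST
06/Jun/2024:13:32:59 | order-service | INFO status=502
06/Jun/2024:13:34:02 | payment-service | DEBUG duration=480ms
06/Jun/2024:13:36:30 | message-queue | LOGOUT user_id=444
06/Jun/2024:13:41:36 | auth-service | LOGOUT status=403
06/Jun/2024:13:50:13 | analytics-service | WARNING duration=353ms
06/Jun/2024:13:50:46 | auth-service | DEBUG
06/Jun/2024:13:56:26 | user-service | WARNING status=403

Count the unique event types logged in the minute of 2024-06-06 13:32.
5

To count unique event types:

1. Filter events in the minute starting at 2024-06-06 13:32
2. Extract event types from matching entries
3. Count unique types: 5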